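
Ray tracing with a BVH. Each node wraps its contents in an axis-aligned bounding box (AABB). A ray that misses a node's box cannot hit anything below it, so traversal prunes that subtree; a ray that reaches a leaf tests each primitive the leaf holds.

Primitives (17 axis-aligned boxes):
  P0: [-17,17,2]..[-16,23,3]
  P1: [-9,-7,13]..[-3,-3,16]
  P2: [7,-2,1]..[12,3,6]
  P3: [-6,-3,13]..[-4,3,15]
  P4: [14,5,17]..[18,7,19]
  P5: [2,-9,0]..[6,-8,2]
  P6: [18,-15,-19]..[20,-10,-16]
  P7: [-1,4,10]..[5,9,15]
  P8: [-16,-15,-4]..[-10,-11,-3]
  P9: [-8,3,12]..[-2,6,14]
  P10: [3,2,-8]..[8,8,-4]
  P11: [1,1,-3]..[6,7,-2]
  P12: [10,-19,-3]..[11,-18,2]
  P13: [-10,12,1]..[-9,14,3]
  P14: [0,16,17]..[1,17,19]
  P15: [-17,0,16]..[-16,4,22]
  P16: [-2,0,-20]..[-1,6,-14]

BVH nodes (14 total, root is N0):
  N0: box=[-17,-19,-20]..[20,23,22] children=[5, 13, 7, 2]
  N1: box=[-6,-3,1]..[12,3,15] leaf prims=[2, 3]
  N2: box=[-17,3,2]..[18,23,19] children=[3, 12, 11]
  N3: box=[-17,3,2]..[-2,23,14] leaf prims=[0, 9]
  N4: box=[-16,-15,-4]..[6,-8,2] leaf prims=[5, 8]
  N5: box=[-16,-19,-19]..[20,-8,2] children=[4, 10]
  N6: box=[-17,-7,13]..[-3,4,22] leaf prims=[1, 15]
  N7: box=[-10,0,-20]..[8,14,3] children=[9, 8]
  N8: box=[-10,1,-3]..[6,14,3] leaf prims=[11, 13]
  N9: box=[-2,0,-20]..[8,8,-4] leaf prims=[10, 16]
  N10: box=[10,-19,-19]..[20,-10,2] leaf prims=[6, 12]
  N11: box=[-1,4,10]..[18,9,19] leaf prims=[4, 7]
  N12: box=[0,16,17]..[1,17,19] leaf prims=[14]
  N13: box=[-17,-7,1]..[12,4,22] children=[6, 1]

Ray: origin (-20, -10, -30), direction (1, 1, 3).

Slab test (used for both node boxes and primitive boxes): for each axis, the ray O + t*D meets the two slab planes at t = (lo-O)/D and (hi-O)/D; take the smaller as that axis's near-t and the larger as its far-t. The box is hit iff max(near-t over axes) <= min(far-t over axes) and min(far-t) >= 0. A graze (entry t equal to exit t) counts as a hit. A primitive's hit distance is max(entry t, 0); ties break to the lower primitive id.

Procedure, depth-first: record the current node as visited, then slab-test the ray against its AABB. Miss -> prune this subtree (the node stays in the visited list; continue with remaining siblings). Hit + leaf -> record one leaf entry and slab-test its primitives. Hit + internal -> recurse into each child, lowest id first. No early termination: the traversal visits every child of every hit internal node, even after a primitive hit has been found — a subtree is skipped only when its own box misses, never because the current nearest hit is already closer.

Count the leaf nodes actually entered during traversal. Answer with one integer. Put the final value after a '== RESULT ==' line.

Trace the traversal:
N0 x:[3,40] y:[-9,33] z:[10/3,52/3] -> hit [10/3,52/3], descend [2, 5, 7, 13]
  N2 x:[3,38] y:[13,33] z:[32/3,49/3] -> hit [13,49/3], descend [3, 11, 12]
    N3 x:[3,18] y:[13,33] z:[32/3,44/3] -> hit [13,44/3] leaf, test {P0(miss), P9@t=14}
    N11 x:[19,38] y:[14,19] z:[40/3,49/3] -> miss, prune
    N12 x:[20,21] y:[26,27] z:[47/3,49/3] -> miss, prune
  N5 x:[4,40] y:[-9,2] z:[11/3,32/3] -> miss, prune
  N7 x:[10,28] y:[10,24] z:[10/3,11] -> hit [10,11], descend [8, 9]
    N8 x:[10,26] y:[11,24] z:[9,11] -> hit [11,11] leaf, test {P11(miss), P13(miss)}
    N9 x:[18,28] y:[10,18] z:[10/3,26/3] -> miss, prune
  N13 x:[3,32] y:[3,14] z:[31/3,52/3] -> hit [31/3,14], descend [1, 6]
    N1 x:[14,32] y:[7,13] z:[31/3,15] -> miss, prune
    N6 x:[3,17] y:[3,14] z:[43/3,52/3] -> miss, prune

Summary -> nodes [0, 2, 3, 11, 12, 5, 7, 8, 9, 13, 1, 6]; box-tests=12; leaf-entries=2; first=P9

== RESULT ==
2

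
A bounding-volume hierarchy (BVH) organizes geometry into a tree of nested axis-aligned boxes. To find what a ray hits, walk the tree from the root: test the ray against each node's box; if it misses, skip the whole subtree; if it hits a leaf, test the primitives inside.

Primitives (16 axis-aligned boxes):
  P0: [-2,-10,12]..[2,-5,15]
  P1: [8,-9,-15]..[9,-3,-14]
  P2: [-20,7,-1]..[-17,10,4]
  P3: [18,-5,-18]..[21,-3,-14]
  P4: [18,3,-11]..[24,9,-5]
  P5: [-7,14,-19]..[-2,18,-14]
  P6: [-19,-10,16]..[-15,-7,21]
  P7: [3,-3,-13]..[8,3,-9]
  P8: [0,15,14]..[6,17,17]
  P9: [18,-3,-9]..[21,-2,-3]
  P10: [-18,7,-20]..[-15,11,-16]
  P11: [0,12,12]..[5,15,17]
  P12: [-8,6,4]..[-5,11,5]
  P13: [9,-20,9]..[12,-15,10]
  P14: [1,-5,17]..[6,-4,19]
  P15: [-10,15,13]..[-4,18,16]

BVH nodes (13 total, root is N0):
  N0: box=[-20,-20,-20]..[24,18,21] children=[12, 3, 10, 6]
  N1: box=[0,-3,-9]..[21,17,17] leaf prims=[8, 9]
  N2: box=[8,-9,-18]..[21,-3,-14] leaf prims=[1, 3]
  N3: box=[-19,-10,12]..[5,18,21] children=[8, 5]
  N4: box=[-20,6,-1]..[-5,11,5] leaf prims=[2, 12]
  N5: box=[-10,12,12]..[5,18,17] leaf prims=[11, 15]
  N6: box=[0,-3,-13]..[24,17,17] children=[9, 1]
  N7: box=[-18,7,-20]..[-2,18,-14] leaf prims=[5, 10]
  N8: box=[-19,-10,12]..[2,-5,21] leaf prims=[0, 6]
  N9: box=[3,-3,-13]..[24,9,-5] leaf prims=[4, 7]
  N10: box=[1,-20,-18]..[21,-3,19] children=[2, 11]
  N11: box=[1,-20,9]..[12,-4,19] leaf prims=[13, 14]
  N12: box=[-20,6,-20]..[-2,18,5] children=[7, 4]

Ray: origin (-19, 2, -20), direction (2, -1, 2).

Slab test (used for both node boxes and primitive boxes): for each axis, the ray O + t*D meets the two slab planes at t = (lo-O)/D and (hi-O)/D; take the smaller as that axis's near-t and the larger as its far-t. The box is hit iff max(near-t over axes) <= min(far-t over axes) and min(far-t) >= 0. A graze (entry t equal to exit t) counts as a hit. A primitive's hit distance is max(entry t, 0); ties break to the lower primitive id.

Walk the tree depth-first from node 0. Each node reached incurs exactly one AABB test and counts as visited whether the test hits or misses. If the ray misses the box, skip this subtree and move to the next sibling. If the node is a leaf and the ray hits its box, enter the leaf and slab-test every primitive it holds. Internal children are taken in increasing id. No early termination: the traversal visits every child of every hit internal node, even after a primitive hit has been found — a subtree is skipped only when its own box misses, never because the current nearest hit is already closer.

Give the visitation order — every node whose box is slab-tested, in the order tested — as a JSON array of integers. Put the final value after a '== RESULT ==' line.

Trace the traversal:
N0 x:[-1/2,43/2] y:[-16,22] z:[0,41/2] -> hit [0,41/2], descend [3, 6, 10, 12]
  N3 x:[0,12] y:[-16,12] z:[16,41/2] -> miss, prune
  N6 x:[19/2,43/2] y:[-15,5] z:[7/2,37/2] -> miss, prune
  N10 x:[10,20] y:[5,22] z:[1,39/2] -> hit [10,39/2], descend [2, 11]
    N2 x:[27/2,20] y:[5,11] z:[1,3] -> miss, prune
    N11 x:[10,31/2] y:[6,22] z:[29/2,39/2] -> hit [29/2,31/2] leaf, test {P13(miss), P14(miss)}
  N12 x:[-1/2,17/2] y:[-16,-4] z:[0,25/2] -> miss, prune

7 AABB tests over nodes [0, 3, 6, 10, 2, 11, 12]; 1 leaf entered; closest miss.

== RESULT ==
[0, 3, 6, 10, 2, 11, 12]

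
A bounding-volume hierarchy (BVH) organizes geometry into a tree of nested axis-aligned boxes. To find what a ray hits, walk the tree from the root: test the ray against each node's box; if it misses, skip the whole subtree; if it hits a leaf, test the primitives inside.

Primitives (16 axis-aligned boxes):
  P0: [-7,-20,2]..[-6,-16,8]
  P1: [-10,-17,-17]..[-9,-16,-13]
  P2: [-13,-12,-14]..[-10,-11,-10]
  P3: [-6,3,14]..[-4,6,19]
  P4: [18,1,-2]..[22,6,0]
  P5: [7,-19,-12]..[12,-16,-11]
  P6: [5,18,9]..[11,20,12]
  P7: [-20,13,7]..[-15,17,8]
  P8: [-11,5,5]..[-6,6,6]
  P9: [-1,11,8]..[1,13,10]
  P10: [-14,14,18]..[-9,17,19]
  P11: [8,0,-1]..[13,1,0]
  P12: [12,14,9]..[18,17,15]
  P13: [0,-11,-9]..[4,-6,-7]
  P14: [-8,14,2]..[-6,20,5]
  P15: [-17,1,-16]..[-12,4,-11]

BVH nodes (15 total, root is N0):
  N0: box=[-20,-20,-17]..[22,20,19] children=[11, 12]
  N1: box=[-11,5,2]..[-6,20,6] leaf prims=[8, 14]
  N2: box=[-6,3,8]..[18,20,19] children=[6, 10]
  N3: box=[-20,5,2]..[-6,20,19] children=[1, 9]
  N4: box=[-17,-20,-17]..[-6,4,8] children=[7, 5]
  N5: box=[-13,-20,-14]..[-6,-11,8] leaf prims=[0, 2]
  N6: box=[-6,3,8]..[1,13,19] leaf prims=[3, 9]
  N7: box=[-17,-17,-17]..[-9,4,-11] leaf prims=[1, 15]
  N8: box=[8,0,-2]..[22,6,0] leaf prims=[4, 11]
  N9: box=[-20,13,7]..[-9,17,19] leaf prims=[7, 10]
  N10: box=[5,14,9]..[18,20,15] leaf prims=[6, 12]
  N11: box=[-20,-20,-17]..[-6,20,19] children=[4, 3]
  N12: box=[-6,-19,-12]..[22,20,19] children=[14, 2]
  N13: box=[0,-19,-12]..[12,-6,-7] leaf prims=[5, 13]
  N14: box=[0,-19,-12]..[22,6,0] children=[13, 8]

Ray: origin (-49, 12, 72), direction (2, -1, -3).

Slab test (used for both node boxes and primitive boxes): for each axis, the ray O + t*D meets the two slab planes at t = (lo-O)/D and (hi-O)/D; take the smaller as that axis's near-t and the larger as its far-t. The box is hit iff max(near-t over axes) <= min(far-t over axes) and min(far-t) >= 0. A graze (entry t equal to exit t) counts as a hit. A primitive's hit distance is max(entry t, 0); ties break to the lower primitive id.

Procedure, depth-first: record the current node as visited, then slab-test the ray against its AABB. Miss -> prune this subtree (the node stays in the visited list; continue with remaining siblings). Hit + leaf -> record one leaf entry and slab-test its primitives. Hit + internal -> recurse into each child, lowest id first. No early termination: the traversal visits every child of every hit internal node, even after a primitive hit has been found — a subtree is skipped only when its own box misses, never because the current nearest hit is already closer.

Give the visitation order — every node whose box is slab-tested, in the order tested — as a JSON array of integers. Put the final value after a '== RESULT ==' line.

Trace the traversal:
N0 x:[29/2,71/2] y:[-8,32] z:[53/3,89/3] -> hit [53/3,89/3], descend [11, 12]
  N11 x:[29/2,43/2] y:[-8,32] z:[53/3,89/3] -> hit [53/3,43/2], descend [3, 4]
    N3 x:[29/2,43/2] y:[-8,7] z:[53/3,70/3] -> miss, prune
    N4 x:[16,43/2] y:[8,32] z:[64/3,89/3] -> hit [64/3,43/2], descend [5, 7]
      N5 x:[18,43/2] y:[23,32] z:[64/3,86/3] -> miss, prune
      N7 x:[16,20] y:[8,29] z:[83/3,89/3] -> miss, prune
  N12 x:[43/2,71/2] y:[-8,31] z:[53/3,28] -> hit [43/2,28], descend [2, 14]
    N2 x:[43/2,67/2] y:[-8,9] z:[53/3,64/3] -> miss, prune
    N14 x:[49/2,71/2] y:[6,31] z:[24,28] -> hit [49/2,28], descend [8, 13]
      N8 x:[57/2,71/2] y:[6,12] z:[24,74/3] -> miss, prune
      N13 x:[49/2,61/2] y:[18,31] z:[79/3,28] -> hit [79/3,28] leaf, test {P5@t=28, P13(miss)}

order=[0, 11, 3, 4, 5, 7, 12, 2, 14, 8, 13]  |boxes|=11  |leaves|=1  hit=P5

== RESULT ==
[0, 11, 3, 4, 5, 7, 12, 2, 14, 8, 13]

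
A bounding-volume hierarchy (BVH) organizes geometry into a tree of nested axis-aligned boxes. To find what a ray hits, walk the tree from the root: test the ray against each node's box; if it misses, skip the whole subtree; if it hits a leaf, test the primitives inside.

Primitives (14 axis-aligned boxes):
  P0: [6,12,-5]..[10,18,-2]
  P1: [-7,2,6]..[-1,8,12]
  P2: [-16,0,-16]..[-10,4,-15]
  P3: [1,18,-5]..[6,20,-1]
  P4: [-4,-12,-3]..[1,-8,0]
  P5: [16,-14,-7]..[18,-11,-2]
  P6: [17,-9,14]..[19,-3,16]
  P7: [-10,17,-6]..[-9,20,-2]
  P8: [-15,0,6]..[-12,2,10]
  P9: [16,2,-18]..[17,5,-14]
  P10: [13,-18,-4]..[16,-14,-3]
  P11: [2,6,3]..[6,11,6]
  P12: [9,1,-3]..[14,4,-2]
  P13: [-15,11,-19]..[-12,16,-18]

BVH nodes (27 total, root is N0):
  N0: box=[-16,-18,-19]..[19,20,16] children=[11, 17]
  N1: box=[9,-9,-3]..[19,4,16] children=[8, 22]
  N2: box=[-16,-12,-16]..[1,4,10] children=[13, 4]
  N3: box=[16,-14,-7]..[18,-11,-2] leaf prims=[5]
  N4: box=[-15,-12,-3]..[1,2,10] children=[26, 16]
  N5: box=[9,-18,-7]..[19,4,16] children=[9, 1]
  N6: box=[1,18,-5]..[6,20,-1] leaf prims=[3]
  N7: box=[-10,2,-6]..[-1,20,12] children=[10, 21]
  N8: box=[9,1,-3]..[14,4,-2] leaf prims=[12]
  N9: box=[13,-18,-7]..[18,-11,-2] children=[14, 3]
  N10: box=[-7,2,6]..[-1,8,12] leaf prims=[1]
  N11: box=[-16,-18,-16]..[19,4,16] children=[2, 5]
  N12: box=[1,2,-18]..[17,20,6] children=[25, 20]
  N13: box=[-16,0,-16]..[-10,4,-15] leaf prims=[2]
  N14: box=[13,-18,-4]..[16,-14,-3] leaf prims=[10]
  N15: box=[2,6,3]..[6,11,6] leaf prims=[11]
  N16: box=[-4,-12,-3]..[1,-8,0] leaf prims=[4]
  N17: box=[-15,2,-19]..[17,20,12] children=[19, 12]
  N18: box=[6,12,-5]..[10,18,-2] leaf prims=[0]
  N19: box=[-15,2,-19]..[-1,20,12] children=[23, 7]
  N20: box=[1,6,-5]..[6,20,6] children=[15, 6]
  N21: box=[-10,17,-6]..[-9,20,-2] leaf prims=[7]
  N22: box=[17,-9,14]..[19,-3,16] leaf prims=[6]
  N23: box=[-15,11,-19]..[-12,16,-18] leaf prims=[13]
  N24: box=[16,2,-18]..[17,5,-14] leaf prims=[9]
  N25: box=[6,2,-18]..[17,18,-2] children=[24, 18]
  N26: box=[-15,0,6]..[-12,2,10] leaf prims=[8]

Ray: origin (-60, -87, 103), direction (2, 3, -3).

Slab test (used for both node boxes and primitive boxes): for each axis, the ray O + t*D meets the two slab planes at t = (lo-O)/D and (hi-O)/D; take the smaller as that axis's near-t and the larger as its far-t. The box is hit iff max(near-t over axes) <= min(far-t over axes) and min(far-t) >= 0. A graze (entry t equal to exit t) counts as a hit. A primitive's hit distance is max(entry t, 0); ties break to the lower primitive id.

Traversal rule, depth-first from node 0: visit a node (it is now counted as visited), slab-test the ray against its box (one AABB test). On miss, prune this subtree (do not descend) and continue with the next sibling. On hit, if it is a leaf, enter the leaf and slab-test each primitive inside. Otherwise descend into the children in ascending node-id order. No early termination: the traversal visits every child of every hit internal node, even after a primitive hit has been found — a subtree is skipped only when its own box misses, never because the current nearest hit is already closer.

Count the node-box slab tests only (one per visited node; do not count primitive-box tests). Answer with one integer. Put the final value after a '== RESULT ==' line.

Walk:
N0 x:[22,79/2] y:[23,107/3] z:[29,122/3] -> hit [29,107/3], descend [11, 17]
  N11 x:[22,79/2] y:[23,91/3] z:[29,119/3] -> hit [29,91/3], descend [2, 5]
    N2 x:[22,61/2] y:[25,91/3] z:[31,119/3] -> miss, prune
    N5 x:[69/2,79/2] y:[23,91/3] z:[29,110/3] -> miss, prune
  N17 x:[45/2,77/2] y:[89/3,107/3] z:[91/3,122/3] -> hit [91/3,107/3], descend [12, 19]
    N12 x:[61/2,77/2] y:[89/3,107/3] z:[97/3,121/3] -> hit [97/3,107/3], descend [20, 25]
      N20 x:[61/2,33] y:[31,107/3] z:[97/3,36] -> hit [97/3,33], descend [6, 15]
        N6 x:[61/2,33] y:[35,107/3] z:[104/3,36] -> miss, prune
        N15 x:[31,33] y:[31,98/3] z:[97/3,100/3] -> hit [97/3,98/3] leaf, test {P11@t=97/3}
      N25 x:[33,77/2] y:[89/3,35] z:[35,121/3] -> hit [35,35], descend [18, 24]
        N18 x:[33,35] y:[33,35] z:[35,36] -> hit [35,35] leaf, test {P0@t=35}
        N24 x:[38,77/2] y:[89/3,92/3] z:[39,121/3] -> miss, prune
    N19 x:[45/2,59/2] y:[89/3,107/3] z:[91/3,122/3] -> miss, prune

Summary -> nodes [0, 11, 2, 5, 17, 12, 20, 6, 15, 25, 18, 24, 19]; box-tests=13; leaf-entries=2; first=P11

== RESULT ==
13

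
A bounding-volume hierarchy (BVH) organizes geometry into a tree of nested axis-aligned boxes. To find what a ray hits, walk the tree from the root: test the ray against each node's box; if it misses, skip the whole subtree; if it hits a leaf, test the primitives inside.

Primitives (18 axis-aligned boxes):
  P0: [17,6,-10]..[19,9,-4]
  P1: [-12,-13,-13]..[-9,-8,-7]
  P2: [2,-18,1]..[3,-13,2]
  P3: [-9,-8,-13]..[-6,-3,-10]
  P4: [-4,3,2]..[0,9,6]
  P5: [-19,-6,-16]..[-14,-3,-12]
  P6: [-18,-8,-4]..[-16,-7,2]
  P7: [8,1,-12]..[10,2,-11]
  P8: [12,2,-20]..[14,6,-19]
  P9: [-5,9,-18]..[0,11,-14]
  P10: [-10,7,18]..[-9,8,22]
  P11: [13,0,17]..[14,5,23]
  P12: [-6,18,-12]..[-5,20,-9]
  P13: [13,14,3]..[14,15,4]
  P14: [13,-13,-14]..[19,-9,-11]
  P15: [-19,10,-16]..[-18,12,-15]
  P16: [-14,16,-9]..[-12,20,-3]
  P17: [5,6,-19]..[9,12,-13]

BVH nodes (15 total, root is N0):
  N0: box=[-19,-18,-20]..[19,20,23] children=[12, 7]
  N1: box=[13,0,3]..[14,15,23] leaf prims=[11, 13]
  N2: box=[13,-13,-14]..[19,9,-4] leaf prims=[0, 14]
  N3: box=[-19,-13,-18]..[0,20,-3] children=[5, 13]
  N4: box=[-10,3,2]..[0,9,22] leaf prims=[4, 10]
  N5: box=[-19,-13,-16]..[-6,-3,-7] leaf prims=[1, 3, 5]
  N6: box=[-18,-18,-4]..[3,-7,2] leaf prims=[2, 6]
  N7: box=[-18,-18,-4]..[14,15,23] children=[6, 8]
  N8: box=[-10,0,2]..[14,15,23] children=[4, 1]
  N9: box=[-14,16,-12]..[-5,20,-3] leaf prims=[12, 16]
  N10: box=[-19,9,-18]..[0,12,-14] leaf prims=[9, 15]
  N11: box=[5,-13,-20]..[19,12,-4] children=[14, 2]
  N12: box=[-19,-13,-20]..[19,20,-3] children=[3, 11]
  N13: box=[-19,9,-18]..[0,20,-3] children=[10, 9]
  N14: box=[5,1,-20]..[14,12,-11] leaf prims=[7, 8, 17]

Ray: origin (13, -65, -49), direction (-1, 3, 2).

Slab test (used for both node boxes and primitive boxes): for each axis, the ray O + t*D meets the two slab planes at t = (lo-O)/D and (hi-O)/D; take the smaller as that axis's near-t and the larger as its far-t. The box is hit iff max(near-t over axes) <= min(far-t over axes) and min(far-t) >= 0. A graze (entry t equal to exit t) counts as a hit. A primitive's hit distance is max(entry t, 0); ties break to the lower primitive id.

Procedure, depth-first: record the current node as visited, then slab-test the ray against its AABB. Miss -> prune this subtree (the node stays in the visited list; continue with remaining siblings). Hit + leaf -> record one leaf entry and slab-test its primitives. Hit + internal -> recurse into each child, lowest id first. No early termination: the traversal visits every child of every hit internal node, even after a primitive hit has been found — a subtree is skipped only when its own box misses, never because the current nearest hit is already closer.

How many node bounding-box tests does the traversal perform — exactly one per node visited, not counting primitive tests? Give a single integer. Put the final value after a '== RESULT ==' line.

Traverse from the root:
N0 x:[-6,32] y:[47/3,85/3] z:[29/2,36] -> hit [47/3,85/3], descend [7, 12]
  N7 x:[-1,31] y:[47/3,80/3] z:[45/2,36] -> hit [45/2,80/3], descend [6, 8]
    N6 x:[10,31] y:[47/3,58/3] z:[45/2,51/2] -> miss, prune
    N8 x:[-1,23] y:[65/3,80/3] z:[51/2,36] -> miss, prune
  N12 x:[-6,32] y:[52/3,85/3] z:[29/2,23] -> hit [52/3,23], descend [3, 11]
    N3 x:[13,32] y:[52/3,85/3] z:[31/2,23] -> hit [52/3,23], descend [5, 13]
      N5 x:[19,32] y:[52/3,62/3] z:[33/2,21] -> hit [19,62/3] leaf, test {P1(miss), P3@t=19, P5(miss)}
      N13 x:[13,32] y:[74/3,85/3] z:[31/2,23] -> miss, prune
    N11 x:[-6,8] y:[52/3,77/3] z:[29/2,45/2] -> miss, prune

9 AABB tests over nodes [0, 7, 6, 8, 12, 3, 5, 13, 11]; 1 leaf entered; closest P3.

== RESULT ==
9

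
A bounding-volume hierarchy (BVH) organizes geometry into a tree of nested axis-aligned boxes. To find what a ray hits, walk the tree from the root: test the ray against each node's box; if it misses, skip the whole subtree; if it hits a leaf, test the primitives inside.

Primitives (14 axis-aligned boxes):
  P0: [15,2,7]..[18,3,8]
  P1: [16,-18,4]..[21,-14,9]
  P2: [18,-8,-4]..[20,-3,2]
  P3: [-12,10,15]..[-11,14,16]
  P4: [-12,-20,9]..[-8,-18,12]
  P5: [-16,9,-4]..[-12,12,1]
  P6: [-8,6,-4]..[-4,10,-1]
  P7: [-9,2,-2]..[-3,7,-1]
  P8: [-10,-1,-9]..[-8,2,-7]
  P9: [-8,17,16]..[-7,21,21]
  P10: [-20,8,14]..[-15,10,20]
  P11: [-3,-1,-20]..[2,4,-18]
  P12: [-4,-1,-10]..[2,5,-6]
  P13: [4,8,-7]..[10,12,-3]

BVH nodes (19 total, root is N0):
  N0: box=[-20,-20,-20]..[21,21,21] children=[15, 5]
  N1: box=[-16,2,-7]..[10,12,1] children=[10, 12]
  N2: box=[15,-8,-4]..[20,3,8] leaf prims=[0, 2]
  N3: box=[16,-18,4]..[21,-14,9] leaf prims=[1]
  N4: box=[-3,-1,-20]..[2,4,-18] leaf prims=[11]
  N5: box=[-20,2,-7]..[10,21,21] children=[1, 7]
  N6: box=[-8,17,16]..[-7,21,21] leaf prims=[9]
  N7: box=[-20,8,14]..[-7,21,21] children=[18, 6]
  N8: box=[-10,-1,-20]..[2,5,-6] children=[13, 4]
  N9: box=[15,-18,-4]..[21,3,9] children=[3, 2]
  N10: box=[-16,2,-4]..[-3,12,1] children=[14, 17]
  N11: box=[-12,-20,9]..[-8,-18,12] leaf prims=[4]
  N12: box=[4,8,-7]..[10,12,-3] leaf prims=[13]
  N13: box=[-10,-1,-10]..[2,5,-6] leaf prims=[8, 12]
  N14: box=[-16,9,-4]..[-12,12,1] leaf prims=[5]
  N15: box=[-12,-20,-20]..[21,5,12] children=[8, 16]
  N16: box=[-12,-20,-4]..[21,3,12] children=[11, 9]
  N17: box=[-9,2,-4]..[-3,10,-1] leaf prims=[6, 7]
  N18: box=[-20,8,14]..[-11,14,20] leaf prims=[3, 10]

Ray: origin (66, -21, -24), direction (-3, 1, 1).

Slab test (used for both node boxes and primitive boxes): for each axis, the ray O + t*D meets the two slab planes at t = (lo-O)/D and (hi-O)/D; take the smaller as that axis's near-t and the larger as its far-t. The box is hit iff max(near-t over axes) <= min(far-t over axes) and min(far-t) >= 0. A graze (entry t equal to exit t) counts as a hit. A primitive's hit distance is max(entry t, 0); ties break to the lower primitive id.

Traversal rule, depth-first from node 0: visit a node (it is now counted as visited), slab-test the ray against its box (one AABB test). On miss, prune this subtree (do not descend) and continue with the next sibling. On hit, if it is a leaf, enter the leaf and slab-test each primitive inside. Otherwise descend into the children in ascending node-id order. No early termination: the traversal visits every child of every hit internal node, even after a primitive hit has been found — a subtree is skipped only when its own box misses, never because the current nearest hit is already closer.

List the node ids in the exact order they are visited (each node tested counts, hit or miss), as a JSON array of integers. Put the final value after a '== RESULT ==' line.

Trace the traversal:
N0 x:[15,86/3] y:[1,42] z:[4,45] -> hit [15,86/3], descend [5, 15]
  N5 x:[56/3,86/3] y:[23,42] z:[17,45] -> hit [23,86/3], descend [1, 7]
    N1 x:[56/3,82/3] y:[23,33] z:[17,25] -> hit [23,25], descend [10, 12]
      N10 x:[23,82/3] y:[23,33] z:[20,25] -> hit [23,25], descend [14, 17]
        N14 x:[26,82/3] y:[30,33] z:[20,25] -> miss, prune
        N17 x:[23,25] y:[23,31] z:[20,23] -> hit [23,23] leaf, test {P6(miss), P7@t=23}
      N12 x:[56/3,62/3] y:[29,33] z:[17,21] -> miss, prune
    N7 x:[73/3,86/3] y:[29,42] z:[38,45] -> miss, prune
  N15 x:[15,26] y:[1,26] z:[4,36] -> hit [15,26], descend [8, 16]
    N8 x:[64/3,76/3] y:[20,26] z:[4,18] -> miss, prune
    N16 x:[15,26] y:[1,24] z:[20,36] -> hit [20,24], descend [9, 11]
      N9 x:[15,17] y:[3,24] z:[20,33] -> miss, prune
      N11 x:[74/3,26] y:[1,3] z:[33,36] -> miss, prune

Summary -> nodes [0, 5, 1, 10, 14, 17, 12, 7, 15, 8, 16, 9, 11]; box-tests=13; leaf-entries=1; first=P7

== RESULT ==
[0, 5, 1, 10, 14, 17, 12, 7, 15, 8, 16, 9, 11]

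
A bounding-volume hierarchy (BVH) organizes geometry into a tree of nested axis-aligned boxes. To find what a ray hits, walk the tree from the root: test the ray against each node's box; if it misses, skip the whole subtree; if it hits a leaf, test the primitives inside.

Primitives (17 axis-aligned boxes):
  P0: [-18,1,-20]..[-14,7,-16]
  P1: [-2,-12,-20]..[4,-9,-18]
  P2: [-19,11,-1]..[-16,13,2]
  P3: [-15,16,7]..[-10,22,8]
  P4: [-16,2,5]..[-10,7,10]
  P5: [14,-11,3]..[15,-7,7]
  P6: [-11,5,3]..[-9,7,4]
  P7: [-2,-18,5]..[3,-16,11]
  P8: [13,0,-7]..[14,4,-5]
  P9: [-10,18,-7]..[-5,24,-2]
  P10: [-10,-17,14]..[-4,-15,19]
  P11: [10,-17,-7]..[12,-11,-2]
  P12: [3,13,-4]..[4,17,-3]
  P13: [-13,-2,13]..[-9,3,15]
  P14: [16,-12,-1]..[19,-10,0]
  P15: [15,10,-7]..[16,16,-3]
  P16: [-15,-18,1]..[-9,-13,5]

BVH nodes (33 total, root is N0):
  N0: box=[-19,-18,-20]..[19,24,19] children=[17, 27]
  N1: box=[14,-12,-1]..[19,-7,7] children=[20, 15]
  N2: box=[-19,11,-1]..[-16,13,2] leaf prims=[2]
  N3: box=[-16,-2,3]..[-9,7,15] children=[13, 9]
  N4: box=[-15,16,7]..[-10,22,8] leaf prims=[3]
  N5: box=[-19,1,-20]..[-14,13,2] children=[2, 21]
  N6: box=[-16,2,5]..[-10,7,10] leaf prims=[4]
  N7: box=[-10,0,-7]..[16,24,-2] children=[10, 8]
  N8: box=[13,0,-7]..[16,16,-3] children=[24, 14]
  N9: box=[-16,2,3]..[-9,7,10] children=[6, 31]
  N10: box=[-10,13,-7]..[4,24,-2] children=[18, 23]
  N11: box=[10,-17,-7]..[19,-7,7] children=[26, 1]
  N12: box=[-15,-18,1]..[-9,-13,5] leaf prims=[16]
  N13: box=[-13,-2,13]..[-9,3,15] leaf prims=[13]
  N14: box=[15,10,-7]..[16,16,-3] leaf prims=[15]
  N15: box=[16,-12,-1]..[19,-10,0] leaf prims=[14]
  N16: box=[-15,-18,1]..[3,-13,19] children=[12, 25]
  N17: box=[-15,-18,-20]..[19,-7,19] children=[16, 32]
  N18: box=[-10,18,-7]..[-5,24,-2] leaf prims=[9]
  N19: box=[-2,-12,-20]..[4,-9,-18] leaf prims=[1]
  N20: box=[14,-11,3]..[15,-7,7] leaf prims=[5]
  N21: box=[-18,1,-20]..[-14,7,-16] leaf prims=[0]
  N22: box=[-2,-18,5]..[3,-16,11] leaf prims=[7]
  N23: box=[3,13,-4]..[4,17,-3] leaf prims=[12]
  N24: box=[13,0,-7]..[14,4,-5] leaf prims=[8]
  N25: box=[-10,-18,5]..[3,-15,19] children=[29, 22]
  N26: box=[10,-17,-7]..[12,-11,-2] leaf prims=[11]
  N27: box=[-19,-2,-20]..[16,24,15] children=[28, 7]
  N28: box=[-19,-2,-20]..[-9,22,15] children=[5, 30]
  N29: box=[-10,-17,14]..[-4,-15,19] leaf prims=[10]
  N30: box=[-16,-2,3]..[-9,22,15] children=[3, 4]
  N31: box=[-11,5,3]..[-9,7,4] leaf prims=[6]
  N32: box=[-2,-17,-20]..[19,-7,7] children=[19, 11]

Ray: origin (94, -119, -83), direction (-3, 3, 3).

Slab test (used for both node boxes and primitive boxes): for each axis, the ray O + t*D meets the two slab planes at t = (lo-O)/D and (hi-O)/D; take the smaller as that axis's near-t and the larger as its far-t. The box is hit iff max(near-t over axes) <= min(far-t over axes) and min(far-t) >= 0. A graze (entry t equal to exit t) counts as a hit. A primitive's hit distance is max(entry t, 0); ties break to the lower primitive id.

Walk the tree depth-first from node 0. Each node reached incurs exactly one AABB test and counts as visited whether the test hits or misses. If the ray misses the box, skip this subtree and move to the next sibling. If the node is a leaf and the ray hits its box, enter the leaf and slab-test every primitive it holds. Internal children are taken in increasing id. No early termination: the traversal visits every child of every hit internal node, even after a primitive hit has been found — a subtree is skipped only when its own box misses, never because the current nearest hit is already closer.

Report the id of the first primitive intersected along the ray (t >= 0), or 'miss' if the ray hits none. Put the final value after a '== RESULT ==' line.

Walk:
N0 x:[25,113/3] y:[101/3,143/3] z:[21,34] -> hit [101/3,34], descend [17, 27]
  N17 x:[25,109/3] y:[101/3,112/3] z:[21,34] -> hit [101/3,34], descend [16, 32]
    N16 x:[91/3,109/3] y:[101/3,106/3] z:[28,34] -> hit [101/3,34], descend [12, 25]
      N12 x:[103/3,109/3] y:[101/3,106/3] z:[28,88/3] -> miss, prune
      N25 x:[91/3,104/3] y:[101/3,104/3] z:[88/3,34] -> hit [101/3,34], descend [22, 29]
        N22 x:[91/3,32] y:[101/3,103/3] z:[88/3,94/3] -> miss, prune
        N29 x:[98/3,104/3] y:[34,104/3] z:[97/3,34] -> hit [34,34] leaf, test {P10@t=34}
    N32 x:[25,32] y:[34,112/3] z:[21,30] -> miss, prune
  N27 x:[26,113/3] y:[39,143/3] z:[21,98/3] -> miss, prune

9 AABB tests over nodes [0, 17, 16, 12, 25, 22, 29, 32, 27]; 1 leaf entered; closest P10.

== RESULT ==
10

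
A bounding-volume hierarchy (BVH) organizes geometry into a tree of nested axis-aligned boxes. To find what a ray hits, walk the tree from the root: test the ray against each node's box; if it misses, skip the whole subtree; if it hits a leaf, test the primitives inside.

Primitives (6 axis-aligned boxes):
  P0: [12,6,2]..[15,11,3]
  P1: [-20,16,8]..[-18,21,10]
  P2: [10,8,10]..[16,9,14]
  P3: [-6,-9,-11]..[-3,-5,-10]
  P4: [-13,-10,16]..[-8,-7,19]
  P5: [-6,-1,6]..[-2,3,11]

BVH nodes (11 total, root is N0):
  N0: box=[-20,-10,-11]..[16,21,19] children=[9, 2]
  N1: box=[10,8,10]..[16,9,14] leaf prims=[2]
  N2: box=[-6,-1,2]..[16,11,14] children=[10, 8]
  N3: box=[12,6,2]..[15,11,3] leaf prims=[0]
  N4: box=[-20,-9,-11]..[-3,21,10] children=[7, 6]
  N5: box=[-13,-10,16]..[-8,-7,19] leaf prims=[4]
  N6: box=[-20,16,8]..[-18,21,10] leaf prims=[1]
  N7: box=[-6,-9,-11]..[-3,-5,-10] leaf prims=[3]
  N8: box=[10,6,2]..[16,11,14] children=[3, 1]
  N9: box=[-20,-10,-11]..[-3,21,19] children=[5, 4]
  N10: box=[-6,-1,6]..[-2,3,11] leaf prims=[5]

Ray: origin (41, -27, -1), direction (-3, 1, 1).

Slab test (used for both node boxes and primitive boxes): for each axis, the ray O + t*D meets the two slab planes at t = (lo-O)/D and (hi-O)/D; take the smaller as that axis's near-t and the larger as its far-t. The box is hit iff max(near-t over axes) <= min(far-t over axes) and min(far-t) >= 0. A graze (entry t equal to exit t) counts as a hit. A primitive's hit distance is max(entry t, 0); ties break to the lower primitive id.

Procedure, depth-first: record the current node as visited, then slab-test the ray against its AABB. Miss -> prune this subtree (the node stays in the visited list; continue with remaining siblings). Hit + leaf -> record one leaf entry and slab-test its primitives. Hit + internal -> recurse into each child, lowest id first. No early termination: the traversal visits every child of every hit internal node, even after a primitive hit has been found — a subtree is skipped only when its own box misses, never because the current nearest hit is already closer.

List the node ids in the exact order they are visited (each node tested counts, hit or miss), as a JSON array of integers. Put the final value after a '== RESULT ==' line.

Walk:
N0 x:[25/3,61/3] y:[17,48] z:[-10,20] -> hit [17,20], descend [2, 9]
  N2 x:[25/3,47/3] y:[26,38] z:[3,15] -> miss, prune
  N9 x:[44/3,61/3] y:[17,48] z:[-10,20] -> hit [17,20], descend [4, 5]
    N4 x:[44/3,61/3] y:[18,48] z:[-10,11] -> miss, prune
    N5 x:[49/3,18] y:[17,20] z:[17,20] -> hit [17,18] leaf, test {P4@t=17}

Visited [0, 2, 9, 4, 5]. Tests: 5 box, 1 leaf. Nearest: P4.

== RESULT ==
[0, 2, 9, 4, 5]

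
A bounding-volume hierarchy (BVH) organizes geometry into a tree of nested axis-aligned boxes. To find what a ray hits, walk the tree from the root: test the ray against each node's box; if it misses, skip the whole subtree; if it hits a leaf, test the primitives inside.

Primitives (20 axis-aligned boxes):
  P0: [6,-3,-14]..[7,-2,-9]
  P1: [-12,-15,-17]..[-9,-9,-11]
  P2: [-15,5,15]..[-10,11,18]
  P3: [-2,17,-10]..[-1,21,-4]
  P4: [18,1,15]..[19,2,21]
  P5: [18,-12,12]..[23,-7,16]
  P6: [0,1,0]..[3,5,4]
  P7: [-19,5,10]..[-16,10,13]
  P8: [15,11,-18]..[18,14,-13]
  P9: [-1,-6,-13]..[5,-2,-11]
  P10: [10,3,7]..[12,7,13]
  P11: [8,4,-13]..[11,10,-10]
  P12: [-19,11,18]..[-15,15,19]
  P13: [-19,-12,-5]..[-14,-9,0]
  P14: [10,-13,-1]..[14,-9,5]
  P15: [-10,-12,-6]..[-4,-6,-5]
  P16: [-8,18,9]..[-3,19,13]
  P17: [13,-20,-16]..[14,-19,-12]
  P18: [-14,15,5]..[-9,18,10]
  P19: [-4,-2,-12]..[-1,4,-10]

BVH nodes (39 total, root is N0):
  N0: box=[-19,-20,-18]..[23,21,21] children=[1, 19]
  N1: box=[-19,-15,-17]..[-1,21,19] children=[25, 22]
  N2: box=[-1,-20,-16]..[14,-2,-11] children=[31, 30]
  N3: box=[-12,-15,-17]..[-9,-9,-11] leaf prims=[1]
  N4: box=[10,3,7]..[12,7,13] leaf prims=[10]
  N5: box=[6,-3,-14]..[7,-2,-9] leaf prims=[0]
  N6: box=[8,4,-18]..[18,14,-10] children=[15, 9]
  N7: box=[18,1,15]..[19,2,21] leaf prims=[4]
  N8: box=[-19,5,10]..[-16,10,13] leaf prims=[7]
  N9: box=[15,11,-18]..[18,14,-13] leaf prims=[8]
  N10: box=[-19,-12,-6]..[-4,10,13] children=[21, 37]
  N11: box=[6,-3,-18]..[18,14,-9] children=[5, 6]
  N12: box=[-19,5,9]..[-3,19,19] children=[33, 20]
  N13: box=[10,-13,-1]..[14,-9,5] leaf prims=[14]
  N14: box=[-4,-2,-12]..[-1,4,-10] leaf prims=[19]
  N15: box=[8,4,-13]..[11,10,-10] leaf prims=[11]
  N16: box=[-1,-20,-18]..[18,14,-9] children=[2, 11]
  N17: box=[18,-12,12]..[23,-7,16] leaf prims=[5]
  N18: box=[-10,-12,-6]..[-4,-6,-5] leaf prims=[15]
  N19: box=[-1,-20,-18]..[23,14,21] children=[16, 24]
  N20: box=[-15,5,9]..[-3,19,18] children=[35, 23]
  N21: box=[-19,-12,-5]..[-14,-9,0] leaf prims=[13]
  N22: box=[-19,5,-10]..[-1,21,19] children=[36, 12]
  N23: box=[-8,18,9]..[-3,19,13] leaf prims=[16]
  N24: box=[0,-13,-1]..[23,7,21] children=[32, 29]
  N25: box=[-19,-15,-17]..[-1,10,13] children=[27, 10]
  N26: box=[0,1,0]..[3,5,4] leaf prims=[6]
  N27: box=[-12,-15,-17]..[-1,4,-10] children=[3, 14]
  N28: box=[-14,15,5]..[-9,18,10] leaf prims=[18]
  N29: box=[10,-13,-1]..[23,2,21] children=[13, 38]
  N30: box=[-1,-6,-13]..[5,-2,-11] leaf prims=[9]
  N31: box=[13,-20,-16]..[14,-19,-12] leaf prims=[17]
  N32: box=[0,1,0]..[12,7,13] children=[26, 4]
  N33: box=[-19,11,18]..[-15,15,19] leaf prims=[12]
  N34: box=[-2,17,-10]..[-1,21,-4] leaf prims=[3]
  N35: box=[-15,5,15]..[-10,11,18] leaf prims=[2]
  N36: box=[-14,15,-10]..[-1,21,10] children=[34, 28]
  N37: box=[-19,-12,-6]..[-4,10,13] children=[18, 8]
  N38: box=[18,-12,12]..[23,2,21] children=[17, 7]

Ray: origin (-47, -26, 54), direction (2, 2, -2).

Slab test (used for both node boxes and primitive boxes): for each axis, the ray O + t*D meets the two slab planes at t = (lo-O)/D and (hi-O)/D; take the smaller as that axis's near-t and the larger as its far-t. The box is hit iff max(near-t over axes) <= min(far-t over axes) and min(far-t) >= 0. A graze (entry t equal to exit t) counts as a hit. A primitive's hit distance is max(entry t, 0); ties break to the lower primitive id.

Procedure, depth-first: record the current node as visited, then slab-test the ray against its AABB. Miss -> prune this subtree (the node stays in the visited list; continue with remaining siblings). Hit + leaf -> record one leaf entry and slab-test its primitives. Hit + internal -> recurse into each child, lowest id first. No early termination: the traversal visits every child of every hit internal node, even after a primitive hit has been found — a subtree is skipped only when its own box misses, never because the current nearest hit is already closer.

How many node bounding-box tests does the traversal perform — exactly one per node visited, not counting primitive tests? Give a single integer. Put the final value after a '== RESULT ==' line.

Trace the traversal:
N0 x:[14,35] y:[3,47/2] z:[33/2,36] -> hit [33/2,47/2], descend [1, 19]
  N1 x:[14,23] y:[11/2,47/2] z:[35/2,71/2] -> hit [35/2,23], descend [22, 25]
    N22 x:[14,23] y:[31/2,47/2] z:[35/2,32] -> hit [35/2,23], descend [12, 36]
      N12 x:[14,22] y:[31/2,45/2] z:[35/2,45/2] -> hit [35/2,22], descend [20, 33]
        N20 x:[16,22] y:[31/2,45/2] z:[18,45/2] -> hit [18,22], descend [23, 35]
          N23 x:[39/2,22] y:[22,45/2] z:[41/2,45/2] -> hit [22,22] leaf, test {P16@t=22}
          N35 x:[16,37/2] y:[31/2,37/2] z:[18,39/2] -> hit [18,37/2] leaf, test {P2@t=18}
        N33 x:[14,16] y:[37/2,41/2] z:[35/2,18] -> miss, prune
      N36 x:[33/2,23] y:[41/2,47/2] z:[22,32] -> hit [22,23], descend [28, 34]
        N28 x:[33/2,19] y:[41/2,22] z:[22,49/2] -> miss, prune
        N34 x:[45/2,23] y:[43/2,47/2] z:[29,32] -> miss, prune
    N25 x:[14,23] y:[11/2,18] z:[41/2,71/2] -> miss, prune
  N19 x:[23,35] y:[3,20] z:[33/2,36] -> miss, prune

Summary -> nodes [0, 1, 22, 12, 20, 23, 35, 33, 36, 28, 34, 25, 19]; box-tests=13; leaf-entries=2; first=P2

== RESULT ==
13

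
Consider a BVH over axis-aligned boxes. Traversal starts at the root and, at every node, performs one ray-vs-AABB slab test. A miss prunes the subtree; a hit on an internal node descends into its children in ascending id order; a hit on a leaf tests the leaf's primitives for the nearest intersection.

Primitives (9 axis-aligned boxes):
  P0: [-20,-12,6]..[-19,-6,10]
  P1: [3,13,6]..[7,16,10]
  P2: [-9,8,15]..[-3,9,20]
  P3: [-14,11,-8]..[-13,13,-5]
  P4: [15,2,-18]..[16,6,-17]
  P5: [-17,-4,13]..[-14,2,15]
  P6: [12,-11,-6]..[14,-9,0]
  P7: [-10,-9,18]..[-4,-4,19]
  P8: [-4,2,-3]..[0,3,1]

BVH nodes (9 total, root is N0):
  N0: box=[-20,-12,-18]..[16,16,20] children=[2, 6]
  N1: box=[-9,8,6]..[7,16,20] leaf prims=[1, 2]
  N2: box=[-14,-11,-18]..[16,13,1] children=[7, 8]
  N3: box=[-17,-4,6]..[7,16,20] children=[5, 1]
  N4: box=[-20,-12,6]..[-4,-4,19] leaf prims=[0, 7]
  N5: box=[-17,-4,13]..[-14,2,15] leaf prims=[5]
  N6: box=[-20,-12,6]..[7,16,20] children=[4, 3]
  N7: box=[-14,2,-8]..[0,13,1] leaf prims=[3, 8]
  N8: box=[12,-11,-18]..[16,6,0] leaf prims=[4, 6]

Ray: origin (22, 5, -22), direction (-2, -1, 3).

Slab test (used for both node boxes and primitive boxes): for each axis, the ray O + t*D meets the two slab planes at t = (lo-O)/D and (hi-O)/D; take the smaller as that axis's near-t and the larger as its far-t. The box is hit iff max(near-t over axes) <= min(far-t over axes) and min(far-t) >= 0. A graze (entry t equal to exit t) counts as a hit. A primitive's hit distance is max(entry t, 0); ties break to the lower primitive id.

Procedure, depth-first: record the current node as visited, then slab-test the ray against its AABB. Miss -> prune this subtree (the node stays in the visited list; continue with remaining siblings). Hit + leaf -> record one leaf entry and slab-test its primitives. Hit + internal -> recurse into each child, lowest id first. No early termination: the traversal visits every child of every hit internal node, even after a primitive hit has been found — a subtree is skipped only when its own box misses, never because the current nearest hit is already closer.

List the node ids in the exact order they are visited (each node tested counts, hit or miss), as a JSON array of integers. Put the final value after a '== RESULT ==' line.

Traverse from the root:
N0 x:[3,21] y:[-11,17] z:[4/3,14] -> hit [3,14], descend [2, 6]
  N2 x:[3,18] y:[-8,16] z:[4/3,23/3] -> hit [3,23/3], descend [7, 8]
    N7 x:[11,18] y:[-8,3] z:[14/3,23/3] -> miss, prune
    N8 x:[3,5] y:[-1,16] z:[4/3,22/3] -> hit [3,5] leaf, test {P4(miss), P6(miss)}
  N6 x:[15/2,21] y:[-11,17] z:[28/3,14] -> hit [28/3,14], descend [3, 4]
    N3 x:[15/2,39/2] y:[-11,9] z:[28/3,14] -> miss, prune
    N4 x:[13,21] y:[9,17] z:[28/3,41/3] -> hit [13,41/3] leaf, test {P0(miss), P7@t=40/3}

Visited [0, 2, 7, 8, 6, 3, 4]. Tests: 7 box, 2 leaf. Nearest: P7.

== RESULT ==
[0, 2, 7, 8, 6, 3, 4]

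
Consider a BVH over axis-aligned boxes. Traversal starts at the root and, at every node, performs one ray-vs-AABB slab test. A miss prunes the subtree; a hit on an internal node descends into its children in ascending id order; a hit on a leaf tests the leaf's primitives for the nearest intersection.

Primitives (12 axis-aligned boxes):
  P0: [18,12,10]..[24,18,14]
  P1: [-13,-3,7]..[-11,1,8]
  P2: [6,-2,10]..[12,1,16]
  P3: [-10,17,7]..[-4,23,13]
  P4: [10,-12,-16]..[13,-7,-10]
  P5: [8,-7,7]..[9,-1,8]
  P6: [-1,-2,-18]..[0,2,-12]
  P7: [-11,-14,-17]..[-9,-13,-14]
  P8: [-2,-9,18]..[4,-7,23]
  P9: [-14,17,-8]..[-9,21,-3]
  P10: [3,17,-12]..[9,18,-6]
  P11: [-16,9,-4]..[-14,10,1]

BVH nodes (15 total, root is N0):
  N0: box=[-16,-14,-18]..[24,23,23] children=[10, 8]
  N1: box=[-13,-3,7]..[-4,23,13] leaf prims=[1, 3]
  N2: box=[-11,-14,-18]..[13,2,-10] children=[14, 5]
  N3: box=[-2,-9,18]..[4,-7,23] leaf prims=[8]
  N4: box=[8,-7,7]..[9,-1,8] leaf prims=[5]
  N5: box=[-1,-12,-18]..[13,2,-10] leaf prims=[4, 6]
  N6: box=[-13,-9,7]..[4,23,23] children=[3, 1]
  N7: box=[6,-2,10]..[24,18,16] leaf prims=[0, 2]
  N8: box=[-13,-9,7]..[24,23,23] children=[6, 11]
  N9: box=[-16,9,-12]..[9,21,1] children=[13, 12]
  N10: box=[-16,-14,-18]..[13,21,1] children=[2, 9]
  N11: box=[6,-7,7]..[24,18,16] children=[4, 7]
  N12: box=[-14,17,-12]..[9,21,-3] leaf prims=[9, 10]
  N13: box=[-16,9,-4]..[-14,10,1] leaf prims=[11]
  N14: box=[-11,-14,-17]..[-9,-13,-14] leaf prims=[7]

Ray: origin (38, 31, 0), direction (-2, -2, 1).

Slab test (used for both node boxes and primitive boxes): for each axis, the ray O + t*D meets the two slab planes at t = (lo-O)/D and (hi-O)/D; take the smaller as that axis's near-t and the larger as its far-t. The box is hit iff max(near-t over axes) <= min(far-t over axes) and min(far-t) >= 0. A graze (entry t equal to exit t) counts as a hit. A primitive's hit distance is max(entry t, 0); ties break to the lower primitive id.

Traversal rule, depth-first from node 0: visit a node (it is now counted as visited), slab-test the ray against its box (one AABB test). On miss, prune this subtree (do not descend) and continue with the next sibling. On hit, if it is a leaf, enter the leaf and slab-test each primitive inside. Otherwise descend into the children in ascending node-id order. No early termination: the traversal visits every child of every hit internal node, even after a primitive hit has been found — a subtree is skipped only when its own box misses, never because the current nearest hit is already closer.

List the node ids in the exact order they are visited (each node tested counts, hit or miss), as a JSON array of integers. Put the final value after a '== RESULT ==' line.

Trace the traversal:
N0 x:[7,27] y:[4,45/2] z:[-18,23] -> hit [7,45/2], descend [8, 10]
  N8 x:[7,51/2] y:[4,20] z:[7,23] -> hit [7,20], descend [6, 11]
    N6 x:[17,51/2] y:[4,20] z:[7,23] -> hit [17,20], descend [1, 3]
      N1 x:[21,51/2] y:[4,17] z:[7,13] -> miss, prune
      N3 x:[17,20] y:[19,20] z:[18,23] -> hit [19,20] leaf, test {P8@t=19}
    N11 x:[7,16] y:[13/2,19] z:[7,16] -> hit [7,16], descend [4, 7]
      N4 x:[29/2,15] y:[16,19] z:[7,8] -> miss, prune
      N7 x:[7,16] y:[13/2,33/2] z:[10,16] -> hit [10,16] leaf, test {P0(miss), P2@t=15}
  N10 x:[25/2,27] y:[5,45/2] z:[-18,1] -> miss, prune

9 AABB tests over nodes [0, 8, 6, 1, 3, 11, 4, 7, 10]; 2 leaves entered; closest P2.

== RESULT ==
[0, 8, 6, 1, 3, 11, 4, 7, 10]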